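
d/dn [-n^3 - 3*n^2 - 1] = 3*n*(-n - 2)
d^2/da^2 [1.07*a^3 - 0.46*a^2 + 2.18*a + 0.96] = 6.42*a - 0.92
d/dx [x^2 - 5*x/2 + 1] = 2*x - 5/2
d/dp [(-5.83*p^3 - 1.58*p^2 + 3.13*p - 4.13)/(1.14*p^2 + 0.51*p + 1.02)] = (-6.6462*p^4 - 5.9466*p^3 - 22.2138*p^2 + 6.1932*p + 5.2989)/(1.2996*p^4 + 1.1628*p^3 + 2.5857*p^2 + 1.0404*p + 1.0404)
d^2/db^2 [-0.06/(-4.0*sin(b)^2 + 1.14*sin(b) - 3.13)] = (-3.84*sin(b)^4 + 0.8208*sin(b)^3 + 8.686824*sin(b)^2 - 1.855692*sin(b) - 1.346448)/(4.0*sin(b)^2 - 1.14*sin(b) + 3.13)^3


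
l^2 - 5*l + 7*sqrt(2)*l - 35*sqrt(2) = (l - 5)*(l + 7*sqrt(2))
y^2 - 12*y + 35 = (y - 7)*(y - 5)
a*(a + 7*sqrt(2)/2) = a^2 + 7*sqrt(2)*a/2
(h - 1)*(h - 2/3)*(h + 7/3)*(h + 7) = h^4 + 23*h^3/3 + 13*h^2/9 - 21*h + 98/9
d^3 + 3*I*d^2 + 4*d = d*(d - I)*(d + 4*I)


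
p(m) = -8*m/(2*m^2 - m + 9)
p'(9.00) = 0.05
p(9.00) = -0.44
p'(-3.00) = 0.08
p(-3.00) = 0.80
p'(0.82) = -0.68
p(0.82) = -0.69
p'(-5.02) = 0.08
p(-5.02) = 0.62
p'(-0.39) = -0.74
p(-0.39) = 0.32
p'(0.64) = -0.78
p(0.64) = -0.56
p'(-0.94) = -0.42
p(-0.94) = 0.64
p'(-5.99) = 0.07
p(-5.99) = 0.55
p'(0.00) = -0.89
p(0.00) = 0.00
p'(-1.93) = -0.04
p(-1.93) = 0.84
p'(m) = -8*m*(1 - 4*m)/(2*m^2 - m + 9)^2 - 8/(2*m^2 - m + 9)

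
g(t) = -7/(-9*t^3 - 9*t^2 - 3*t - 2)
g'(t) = -7*(27*t^2 + 18*t + 3)/(-9*t^3 - 9*t^2 - 3*t - 2)^2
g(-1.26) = -1.27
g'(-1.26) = -5.37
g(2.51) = 0.03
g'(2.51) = -0.04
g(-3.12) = -0.04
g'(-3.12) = -0.04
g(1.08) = 0.26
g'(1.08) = -0.52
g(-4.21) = -0.01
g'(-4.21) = -0.01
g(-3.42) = -0.03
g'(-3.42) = -0.03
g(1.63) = 0.10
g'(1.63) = -0.15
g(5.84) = 0.00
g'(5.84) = -0.00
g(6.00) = 0.00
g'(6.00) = 0.00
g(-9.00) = 0.00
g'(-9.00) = 0.00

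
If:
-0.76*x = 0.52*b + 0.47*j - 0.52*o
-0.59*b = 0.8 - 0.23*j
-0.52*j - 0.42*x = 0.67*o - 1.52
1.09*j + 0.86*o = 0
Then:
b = -1.77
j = -1.06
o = 1.34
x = 2.79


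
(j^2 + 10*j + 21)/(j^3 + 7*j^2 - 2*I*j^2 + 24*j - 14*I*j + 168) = (j + 3)/(j^2 - 2*I*j + 24)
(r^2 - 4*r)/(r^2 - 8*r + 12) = r*(r - 4)/(r^2 - 8*r + 12)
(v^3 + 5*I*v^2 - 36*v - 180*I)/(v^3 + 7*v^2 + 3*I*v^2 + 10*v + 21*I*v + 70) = (v^2 - 36)/(v^2 + v*(7 - 2*I) - 14*I)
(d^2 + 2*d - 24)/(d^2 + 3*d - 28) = (d + 6)/(d + 7)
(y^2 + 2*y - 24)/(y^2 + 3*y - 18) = (y - 4)/(y - 3)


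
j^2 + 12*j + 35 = (j + 5)*(j + 7)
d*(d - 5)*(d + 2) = d^3 - 3*d^2 - 10*d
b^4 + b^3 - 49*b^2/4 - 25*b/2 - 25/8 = (b + 1/2)^2*(b - 5*sqrt(2)/2)*(b + 5*sqrt(2)/2)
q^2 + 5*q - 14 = (q - 2)*(q + 7)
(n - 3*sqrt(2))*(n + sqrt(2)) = n^2 - 2*sqrt(2)*n - 6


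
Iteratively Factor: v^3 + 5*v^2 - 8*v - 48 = (v - 3)*(v^2 + 8*v + 16) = (v - 3)*(v + 4)*(v + 4)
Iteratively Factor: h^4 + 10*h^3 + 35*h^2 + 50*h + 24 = (h + 3)*(h^3 + 7*h^2 + 14*h + 8) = (h + 3)*(h + 4)*(h^2 + 3*h + 2) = (h + 2)*(h + 3)*(h + 4)*(h + 1)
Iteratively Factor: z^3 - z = (z - 1)*(z^2 + z) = z*(z - 1)*(z + 1)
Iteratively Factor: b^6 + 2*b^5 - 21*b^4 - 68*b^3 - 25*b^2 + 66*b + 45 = (b + 1)*(b^5 + b^4 - 22*b^3 - 46*b^2 + 21*b + 45) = (b + 1)*(b + 3)*(b^4 - 2*b^3 - 16*b^2 + 2*b + 15) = (b - 1)*(b + 1)*(b + 3)*(b^3 - b^2 - 17*b - 15) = (b - 1)*(b + 1)^2*(b + 3)*(b^2 - 2*b - 15) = (b - 5)*(b - 1)*(b + 1)^2*(b + 3)*(b + 3)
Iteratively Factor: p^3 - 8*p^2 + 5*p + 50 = (p - 5)*(p^2 - 3*p - 10) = (p - 5)*(p + 2)*(p - 5)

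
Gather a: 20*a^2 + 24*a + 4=20*a^2 + 24*a + 4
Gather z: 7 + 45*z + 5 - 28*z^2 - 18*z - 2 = -28*z^2 + 27*z + 10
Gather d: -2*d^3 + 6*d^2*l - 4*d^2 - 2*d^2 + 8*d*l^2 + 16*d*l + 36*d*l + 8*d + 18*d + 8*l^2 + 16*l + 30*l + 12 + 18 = -2*d^3 + d^2*(6*l - 6) + d*(8*l^2 + 52*l + 26) + 8*l^2 + 46*l + 30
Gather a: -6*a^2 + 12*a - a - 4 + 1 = -6*a^2 + 11*a - 3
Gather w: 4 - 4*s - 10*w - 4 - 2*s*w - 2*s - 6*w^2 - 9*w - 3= -6*s - 6*w^2 + w*(-2*s - 19) - 3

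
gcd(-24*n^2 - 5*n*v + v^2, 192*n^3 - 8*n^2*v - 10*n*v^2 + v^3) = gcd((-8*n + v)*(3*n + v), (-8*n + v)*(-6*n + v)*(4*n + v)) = -8*n + v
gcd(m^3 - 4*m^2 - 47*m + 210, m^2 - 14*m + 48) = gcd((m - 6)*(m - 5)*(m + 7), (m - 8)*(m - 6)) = m - 6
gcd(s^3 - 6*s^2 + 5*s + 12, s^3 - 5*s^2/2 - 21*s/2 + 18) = s - 4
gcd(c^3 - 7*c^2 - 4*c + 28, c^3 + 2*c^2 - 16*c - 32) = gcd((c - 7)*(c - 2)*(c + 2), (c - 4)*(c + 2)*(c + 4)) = c + 2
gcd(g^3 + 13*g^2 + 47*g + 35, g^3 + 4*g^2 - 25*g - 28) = g^2 + 8*g + 7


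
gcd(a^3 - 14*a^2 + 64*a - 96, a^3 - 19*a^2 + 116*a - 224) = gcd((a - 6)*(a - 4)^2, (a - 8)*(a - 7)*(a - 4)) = a - 4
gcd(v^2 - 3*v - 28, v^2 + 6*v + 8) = v + 4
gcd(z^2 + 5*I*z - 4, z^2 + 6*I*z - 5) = z + I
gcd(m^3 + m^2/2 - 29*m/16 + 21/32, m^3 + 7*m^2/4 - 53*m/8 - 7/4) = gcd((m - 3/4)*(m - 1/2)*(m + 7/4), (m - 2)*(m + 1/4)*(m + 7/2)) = 1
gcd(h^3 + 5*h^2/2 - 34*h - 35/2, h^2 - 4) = 1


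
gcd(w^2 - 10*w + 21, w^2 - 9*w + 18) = w - 3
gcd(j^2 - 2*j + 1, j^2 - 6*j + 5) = j - 1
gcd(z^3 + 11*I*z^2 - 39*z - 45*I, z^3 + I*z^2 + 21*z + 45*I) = z^2 + 6*I*z - 9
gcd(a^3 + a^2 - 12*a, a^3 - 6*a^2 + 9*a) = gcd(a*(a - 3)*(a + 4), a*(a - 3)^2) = a^2 - 3*a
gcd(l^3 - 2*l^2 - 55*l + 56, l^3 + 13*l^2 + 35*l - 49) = l^2 + 6*l - 7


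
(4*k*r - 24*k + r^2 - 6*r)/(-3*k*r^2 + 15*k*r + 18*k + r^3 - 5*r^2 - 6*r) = (4*k + r)/(-3*k*r - 3*k + r^2 + r)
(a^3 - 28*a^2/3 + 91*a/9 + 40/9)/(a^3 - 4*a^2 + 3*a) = (9*a^3 - 84*a^2 + 91*a + 40)/(9*a*(a^2 - 4*a + 3))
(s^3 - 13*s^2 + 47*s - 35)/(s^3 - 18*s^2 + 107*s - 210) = (s - 1)/(s - 6)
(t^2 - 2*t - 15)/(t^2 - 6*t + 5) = (t + 3)/(t - 1)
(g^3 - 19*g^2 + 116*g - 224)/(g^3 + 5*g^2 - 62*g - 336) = (g^2 - 11*g + 28)/(g^2 + 13*g + 42)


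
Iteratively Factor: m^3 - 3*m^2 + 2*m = (m)*(m^2 - 3*m + 2) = m*(m - 2)*(m - 1)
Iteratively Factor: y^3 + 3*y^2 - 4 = (y + 2)*(y^2 + y - 2) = (y - 1)*(y + 2)*(y + 2)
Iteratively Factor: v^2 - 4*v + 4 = (v - 2)*(v - 2)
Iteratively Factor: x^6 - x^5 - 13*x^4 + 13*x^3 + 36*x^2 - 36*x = (x + 3)*(x^5 - 4*x^4 - x^3 + 16*x^2 - 12*x) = x*(x + 3)*(x^4 - 4*x^3 - x^2 + 16*x - 12) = x*(x + 2)*(x + 3)*(x^3 - 6*x^2 + 11*x - 6) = x*(x - 2)*(x + 2)*(x + 3)*(x^2 - 4*x + 3) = x*(x - 2)*(x - 1)*(x + 2)*(x + 3)*(x - 3)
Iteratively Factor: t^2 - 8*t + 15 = (t - 3)*(t - 5)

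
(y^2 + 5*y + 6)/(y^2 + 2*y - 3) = (y + 2)/(y - 1)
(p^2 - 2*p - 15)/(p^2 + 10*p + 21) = (p - 5)/(p + 7)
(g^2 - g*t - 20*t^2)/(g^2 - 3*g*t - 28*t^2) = (-g + 5*t)/(-g + 7*t)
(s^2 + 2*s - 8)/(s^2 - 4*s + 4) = (s + 4)/(s - 2)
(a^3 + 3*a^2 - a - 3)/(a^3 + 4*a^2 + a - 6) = (a + 1)/(a + 2)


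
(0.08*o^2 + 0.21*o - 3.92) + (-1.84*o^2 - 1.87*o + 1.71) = -1.76*o^2 - 1.66*o - 2.21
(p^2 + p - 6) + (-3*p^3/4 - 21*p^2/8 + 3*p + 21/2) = -3*p^3/4 - 13*p^2/8 + 4*p + 9/2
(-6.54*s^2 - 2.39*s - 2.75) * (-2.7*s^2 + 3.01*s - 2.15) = 17.658*s^4 - 13.2324*s^3 + 14.2921*s^2 - 3.139*s + 5.9125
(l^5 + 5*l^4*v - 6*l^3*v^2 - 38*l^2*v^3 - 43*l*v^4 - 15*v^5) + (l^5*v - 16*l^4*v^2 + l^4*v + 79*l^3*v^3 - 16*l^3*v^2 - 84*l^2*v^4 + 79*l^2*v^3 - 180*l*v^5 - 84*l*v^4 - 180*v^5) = l^5*v + l^5 - 16*l^4*v^2 + 6*l^4*v + 79*l^3*v^3 - 22*l^3*v^2 - 84*l^2*v^4 + 41*l^2*v^3 - 180*l*v^5 - 127*l*v^4 - 195*v^5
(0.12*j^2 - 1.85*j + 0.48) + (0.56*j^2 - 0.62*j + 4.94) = 0.68*j^2 - 2.47*j + 5.42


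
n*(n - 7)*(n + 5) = n^3 - 2*n^2 - 35*n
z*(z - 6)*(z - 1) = z^3 - 7*z^2 + 6*z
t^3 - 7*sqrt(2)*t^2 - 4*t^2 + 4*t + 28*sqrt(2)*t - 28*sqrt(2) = (t - 2)^2*(t - 7*sqrt(2))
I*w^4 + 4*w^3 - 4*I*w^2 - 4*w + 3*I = (w + 1)*(w - 3*I)*(w - I)*(I*w - I)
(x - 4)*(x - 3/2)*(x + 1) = x^3 - 9*x^2/2 + x/2 + 6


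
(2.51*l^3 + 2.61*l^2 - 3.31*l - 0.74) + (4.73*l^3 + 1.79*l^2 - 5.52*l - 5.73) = 7.24*l^3 + 4.4*l^2 - 8.83*l - 6.47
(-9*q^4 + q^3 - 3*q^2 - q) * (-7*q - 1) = 63*q^5 + 2*q^4 + 20*q^3 + 10*q^2 + q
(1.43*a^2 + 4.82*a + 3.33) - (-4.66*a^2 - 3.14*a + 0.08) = 6.09*a^2 + 7.96*a + 3.25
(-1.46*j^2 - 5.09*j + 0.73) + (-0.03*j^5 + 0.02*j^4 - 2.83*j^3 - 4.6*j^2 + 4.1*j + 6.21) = -0.03*j^5 + 0.02*j^4 - 2.83*j^3 - 6.06*j^2 - 0.99*j + 6.94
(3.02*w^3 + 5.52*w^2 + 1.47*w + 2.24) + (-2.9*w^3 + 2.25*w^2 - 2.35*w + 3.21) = 0.12*w^3 + 7.77*w^2 - 0.88*w + 5.45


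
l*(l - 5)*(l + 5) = l^3 - 25*l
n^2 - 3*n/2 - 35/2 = (n - 5)*(n + 7/2)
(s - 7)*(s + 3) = s^2 - 4*s - 21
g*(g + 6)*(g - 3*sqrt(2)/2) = g^3 - 3*sqrt(2)*g^2/2 + 6*g^2 - 9*sqrt(2)*g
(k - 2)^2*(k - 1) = k^3 - 5*k^2 + 8*k - 4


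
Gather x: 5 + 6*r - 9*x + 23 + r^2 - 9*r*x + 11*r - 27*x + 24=r^2 + 17*r + x*(-9*r - 36) + 52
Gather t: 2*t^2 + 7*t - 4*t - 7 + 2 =2*t^2 + 3*t - 5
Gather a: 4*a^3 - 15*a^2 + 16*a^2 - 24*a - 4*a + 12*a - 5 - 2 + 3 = 4*a^3 + a^2 - 16*a - 4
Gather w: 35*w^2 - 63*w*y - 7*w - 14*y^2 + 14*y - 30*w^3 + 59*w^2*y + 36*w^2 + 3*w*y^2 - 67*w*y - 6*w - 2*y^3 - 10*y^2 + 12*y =-30*w^3 + w^2*(59*y + 71) + w*(3*y^2 - 130*y - 13) - 2*y^3 - 24*y^2 + 26*y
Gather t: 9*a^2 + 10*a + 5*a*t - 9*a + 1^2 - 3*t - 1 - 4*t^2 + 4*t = 9*a^2 + a - 4*t^2 + t*(5*a + 1)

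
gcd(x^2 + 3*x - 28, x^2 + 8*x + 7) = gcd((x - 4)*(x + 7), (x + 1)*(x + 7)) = x + 7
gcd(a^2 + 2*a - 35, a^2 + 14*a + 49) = a + 7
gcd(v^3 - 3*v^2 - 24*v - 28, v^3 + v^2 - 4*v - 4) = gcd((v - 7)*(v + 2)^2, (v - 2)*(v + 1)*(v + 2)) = v + 2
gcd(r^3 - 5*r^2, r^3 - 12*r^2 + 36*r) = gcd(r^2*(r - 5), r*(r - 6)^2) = r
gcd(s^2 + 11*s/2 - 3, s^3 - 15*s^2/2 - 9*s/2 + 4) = s - 1/2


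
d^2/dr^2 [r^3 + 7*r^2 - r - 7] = 6*r + 14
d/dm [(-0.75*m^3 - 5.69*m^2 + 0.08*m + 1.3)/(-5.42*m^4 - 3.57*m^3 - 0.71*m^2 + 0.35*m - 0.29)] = (-4.065*m^6 - 61.6796*m^5 - 18.48*m^4 + 28.2302*m^3 + 12.6408*m^2 + 5.1462*m - 0.4782)/(29.3764*m^8 + 38.6988*m^7 + 20.4413*m^6 + 1.2754*m^5 + 1.1487*m^4 + 1.5736*m^3 + 0.5343*m^2 - 0.203*m + 0.0841)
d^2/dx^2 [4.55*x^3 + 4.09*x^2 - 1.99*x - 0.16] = 27.3*x + 8.18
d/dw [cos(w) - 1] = -sin(w)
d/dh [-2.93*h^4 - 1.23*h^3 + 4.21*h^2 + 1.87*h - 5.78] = -11.72*h^3 - 3.69*h^2 + 8.42*h + 1.87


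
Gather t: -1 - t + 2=1 - t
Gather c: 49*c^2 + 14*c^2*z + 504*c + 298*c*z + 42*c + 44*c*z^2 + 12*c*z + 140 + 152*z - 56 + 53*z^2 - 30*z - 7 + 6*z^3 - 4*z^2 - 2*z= c^2*(14*z + 49) + c*(44*z^2 + 310*z + 546) + 6*z^3 + 49*z^2 + 120*z + 77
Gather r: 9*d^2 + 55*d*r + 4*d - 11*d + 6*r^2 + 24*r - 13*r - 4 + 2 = 9*d^2 - 7*d + 6*r^2 + r*(55*d + 11) - 2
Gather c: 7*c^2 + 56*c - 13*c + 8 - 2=7*c^2 + 43*c + 6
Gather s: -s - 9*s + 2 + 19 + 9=30 - 10*s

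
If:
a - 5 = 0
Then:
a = 5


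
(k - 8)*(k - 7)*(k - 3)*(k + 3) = k^4 - 15*k^3 + 47*k^2 + 135*k - 504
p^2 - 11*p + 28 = (p - 7)*(p - 4)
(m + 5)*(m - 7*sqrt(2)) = m^2 - 7*sqrt(2)*m + 5*m - 35*sqrt(2)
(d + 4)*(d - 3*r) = d^2 - 3*d*r + 4*d - 12*r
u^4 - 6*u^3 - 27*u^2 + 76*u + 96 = (u - 8)*(u - 3)*(u + 1)*(u + 4)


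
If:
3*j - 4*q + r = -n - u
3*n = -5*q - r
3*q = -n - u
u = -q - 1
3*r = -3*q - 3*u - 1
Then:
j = 25/3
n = -19/3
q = 11/3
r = 2/3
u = -14/3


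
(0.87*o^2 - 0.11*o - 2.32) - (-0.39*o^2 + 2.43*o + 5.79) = 1.26*o^2 - 2.54*o - 8.11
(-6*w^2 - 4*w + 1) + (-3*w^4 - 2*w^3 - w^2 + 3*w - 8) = -3*w^4 - 2*w^3 - 7*w^2 - w - 7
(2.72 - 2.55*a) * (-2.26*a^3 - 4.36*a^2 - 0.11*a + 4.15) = 5.763*a^4 + 4.9708*a^3 - 11.5787*a^2 - 10.8817*a + 11.288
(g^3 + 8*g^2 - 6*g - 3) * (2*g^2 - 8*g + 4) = 2*g^5 + 8*g^4 - 72*g^3 + 74*g^2 - 12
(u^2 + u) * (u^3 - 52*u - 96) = u^5 + u^4 - 52*u^3 - 148*u^2 - 96*u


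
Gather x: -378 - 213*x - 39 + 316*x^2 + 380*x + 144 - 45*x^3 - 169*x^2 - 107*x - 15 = -45*x^3 + 147*x^2 + 60*x - 288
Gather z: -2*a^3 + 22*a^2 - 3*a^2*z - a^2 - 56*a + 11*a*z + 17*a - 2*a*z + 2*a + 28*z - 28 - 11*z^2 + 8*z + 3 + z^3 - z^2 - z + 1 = -2*a^3 + 21*a^2 - 37*a + z^3 - 12*z^2 + z*(-3*a^2 + 9*a + 35) - 24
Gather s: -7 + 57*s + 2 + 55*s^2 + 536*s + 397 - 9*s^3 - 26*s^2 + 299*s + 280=-9*s^3 + 29*s^2 + 892*s + 672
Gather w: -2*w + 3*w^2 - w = 3*w^2 - 3*w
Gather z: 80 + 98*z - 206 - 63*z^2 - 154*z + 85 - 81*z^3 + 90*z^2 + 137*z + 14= -81*z^3 + 27*z^2 + 81*z - 27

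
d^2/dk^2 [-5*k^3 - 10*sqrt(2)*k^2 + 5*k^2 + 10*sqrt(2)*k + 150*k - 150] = -30*k - 20*sqrt(2) + 10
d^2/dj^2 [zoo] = 0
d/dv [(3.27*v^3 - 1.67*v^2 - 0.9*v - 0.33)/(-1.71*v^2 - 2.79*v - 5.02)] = (-5.5917*v^4 - 18.2466*v^3 - 46.1259*v^2 + 15.6382*v + 3.5973)/(2.9241*v^4 + 9.5418*v^3 + 24.9525*v^2 + 28.0116*v + 25.2004)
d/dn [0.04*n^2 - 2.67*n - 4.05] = 0.08*n - 2.67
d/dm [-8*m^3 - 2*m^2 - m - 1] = -24*m^2 - 4*m - 1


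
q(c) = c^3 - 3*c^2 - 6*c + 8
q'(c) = 3*c^2 - 6*c - 6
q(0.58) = 3.71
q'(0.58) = -8.47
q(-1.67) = 5.00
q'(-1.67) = 12.39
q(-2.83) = -21.71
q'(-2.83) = 35.01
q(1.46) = -4.04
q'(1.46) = -8.37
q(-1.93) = 1.22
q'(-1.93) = 16.75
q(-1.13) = 9.51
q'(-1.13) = 4.61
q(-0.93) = 10.18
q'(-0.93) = 2.17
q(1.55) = -4.78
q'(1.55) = -8.09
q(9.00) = 440.00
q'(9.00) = 183.00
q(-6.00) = -280.00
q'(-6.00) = 138.00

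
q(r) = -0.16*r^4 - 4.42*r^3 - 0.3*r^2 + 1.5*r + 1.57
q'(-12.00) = -794.82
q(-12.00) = 4260.37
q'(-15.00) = -813.00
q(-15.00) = 6729.07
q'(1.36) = -25.45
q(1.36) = -8.61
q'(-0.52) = -1.68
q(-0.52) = 1.32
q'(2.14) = -66.78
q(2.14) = -43.27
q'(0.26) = 0.44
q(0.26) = 1.86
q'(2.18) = -69.46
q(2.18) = -45.99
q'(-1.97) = -43.89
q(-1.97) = 28.83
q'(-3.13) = -106.90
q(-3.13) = 114.12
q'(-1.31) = -19.03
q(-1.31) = 8.56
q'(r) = -0.64*r^3 - 13.26*r^2 - 0.6*r + 1.5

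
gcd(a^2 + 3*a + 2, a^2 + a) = a + 1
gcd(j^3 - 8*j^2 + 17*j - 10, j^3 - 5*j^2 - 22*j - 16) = 1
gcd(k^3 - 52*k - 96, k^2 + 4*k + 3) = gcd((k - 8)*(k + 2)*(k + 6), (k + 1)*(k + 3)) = 1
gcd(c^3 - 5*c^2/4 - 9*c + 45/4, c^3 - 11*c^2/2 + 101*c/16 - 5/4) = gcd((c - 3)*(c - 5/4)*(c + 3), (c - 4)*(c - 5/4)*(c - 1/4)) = c - 5/4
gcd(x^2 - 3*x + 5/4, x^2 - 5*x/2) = x - 5/2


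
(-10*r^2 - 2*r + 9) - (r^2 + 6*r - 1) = -11*r^2 - 8*r + 10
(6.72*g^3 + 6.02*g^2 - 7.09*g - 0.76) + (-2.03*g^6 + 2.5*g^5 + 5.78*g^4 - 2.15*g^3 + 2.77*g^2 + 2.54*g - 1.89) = -2.03*g^6 + 2.5*g^5 + 5.78*g^4 + 4.57*g^3 + 8.79*g^2 - 4.55*g - 2.65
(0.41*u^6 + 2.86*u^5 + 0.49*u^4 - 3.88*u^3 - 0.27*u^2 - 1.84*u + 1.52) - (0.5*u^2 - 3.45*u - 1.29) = 0.41*u^6 + 2.86*u^5 + 0.49*u^4 - 3.88*u^3 - 0.77*u^2 + 1.61*u + 2.81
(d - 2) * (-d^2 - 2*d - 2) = -d^3 + 2*d + 4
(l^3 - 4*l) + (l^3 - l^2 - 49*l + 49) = 2*l^3 - l^2 - 53*l + 49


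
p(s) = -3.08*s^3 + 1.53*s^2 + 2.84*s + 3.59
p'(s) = -9.24*s^2 + 3.06*s + 2.84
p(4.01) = -159.02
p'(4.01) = -133.47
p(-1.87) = 23.77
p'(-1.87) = -35.19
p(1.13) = 4.31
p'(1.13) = -5.50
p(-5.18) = 458.03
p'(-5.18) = -260.94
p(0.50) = 5.01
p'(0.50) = 2.06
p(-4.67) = 337.39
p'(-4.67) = -212.96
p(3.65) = -115.43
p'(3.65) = -109.09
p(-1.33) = 9.77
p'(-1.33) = -17.57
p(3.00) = -57.28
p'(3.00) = -71.14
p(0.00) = 3.59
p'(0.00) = 2.84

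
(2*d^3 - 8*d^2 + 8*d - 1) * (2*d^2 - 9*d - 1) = 4*d^5 - 34*d^4 + 86*d^3 - 66*d^2 + d + 1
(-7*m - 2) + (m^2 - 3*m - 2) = m^2 - 10*m - 4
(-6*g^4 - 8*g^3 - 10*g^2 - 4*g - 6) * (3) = -18*g^4 - 24*g^3 - 30*g^2 - 12*g - 18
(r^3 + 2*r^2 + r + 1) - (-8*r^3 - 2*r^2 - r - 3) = 9*r^3 + 4*r^2 + 2*r + 4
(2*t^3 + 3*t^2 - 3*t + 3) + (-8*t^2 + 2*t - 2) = 2*t^3 - 5*t^2 - t + 1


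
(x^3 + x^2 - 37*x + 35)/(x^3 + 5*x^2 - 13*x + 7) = (x - 5)/(x - 1)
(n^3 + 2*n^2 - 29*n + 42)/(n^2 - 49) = (n^2 - 5*n + 6)/(n - 7)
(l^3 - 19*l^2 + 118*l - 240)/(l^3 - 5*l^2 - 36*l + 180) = (l - 8)/(l + 6)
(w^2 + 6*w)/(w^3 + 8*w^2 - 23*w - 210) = w/(w^2 + 2*w - 35)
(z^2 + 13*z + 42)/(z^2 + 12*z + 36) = (z + 7)/(z + 6)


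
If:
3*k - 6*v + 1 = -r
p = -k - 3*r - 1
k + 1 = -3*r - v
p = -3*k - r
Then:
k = 5/56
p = 1/7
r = -23/56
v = 1/7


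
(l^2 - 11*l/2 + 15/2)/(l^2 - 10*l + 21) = (l - 5/2)/(l - 7)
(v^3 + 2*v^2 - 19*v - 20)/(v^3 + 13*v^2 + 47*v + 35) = (v - 4)/(v + 7)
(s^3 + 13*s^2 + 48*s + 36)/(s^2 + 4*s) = (s^3 + 13*s^2 + 48*s + 36)/(s*(s + 4))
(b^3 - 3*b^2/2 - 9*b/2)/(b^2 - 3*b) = b + 3/2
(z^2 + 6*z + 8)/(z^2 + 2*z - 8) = (z + 2)/(z - 2)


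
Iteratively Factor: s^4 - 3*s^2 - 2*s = (s)*(s^3 - 3*s - 2) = s*(s + 1)*(s^2 - s - 2) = s*(s + 1)^2*(s - 2)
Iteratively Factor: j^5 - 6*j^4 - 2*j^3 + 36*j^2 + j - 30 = (j - 5)*(j^4 - j^3 - 7*j^2 + j + 6) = (j - 5)*(j - 1)*(j^3 - 7*j - 6) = (j - 5)*(j - 1)*(j + 1)*(j^2 - j - 6) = (j - 5)*(j - 3)*(j - 1)*(j + 1)*(j + 2)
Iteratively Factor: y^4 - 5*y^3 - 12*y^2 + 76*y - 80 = (y - 5)*(y^3 - 12*y + 16) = (y - 5)*(y - 2)*(y^2 + 2*y - 8) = (y - 5)*(y - 2)*(y + 4)*(y - 2)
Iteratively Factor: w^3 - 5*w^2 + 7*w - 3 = (w - 1)*(w^2 - 4*w + 3) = (w - 1)^2*(w - 3)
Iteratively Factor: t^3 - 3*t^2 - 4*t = (t - 4)*(t^2 + t) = t*(t - 4)*(t + 1)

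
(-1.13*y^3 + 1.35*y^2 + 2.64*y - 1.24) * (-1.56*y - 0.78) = 1.7628*y^4 - 1.2246*y^3 - 5.1714*y^2 - 0.1248*y + 0.9672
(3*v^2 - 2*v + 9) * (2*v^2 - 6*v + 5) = 6*v^4 - 22*v^3 + 45*v^2 - 64*v + 45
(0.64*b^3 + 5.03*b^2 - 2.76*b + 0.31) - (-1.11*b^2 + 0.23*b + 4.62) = 0.64*b^3 + 6.14*b^2 - 2.99*b - 4.31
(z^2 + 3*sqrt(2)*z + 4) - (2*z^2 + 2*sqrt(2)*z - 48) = -z^2 + sqrt(2)*z + 52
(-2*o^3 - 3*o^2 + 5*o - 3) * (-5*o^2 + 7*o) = 10*o^5 + o^4 - 46*o^3 + 50*o^2 - 21*o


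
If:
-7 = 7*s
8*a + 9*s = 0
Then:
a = 9/8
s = -1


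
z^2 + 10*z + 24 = (z + 4)*(z + 6)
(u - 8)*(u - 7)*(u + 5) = u^3 - 10*u^2 - 19*u + 280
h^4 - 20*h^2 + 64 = (h - 4)*(h - 2)*(h + 2)*(h + 4)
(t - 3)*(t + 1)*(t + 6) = t^3 + 4*t^2 - 15*t - 18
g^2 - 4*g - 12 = (g - 6)*(g + 2)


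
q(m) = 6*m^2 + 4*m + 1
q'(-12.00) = -140.00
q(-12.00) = 817.00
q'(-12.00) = -140.00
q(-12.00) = 817.00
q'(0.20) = 6.40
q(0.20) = 2.04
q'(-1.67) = -16.04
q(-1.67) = 11.05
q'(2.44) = 33.28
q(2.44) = 46.48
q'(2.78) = 37.36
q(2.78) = 58.49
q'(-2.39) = -24.68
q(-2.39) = 25.71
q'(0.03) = 4.36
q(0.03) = 1.13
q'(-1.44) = -13.28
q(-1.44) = 7.68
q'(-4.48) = -49.76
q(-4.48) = 103.50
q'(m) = 12*m + 4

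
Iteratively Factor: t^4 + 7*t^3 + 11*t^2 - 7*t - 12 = (t + 3)*(t^3 + 4*t^2 - t - 4) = (t + 1)*(t + 3)*(t^2 + 3*t - 4) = (t - 1)*(t + 1)*(t + 3)*(t + 4)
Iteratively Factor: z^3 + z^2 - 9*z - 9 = (z + 1)*(z^2 - 9) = (z + 1)*(z + 3)*(z - 3)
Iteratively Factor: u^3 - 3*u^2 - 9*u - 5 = (u + 1)*(u^2 - 4*u - 5) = (u - 5)*(u + 1)*(u + 1)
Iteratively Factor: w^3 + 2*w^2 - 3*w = (w)*(w^2 + 2*w - 3) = w*(w - 1)*(w + 3)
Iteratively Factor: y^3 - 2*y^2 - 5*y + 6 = (y - 3)*(y^2 + y - 2) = (y - 3)*(y + 2)*(y - 1)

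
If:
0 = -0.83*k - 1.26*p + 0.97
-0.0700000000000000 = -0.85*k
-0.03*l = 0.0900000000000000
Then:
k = 0.08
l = -3.00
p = 0.72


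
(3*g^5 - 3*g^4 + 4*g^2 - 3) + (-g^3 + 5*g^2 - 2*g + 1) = 3*g^5 - 3*g^4 - g^3 + 9*g^2 - 2*g - 2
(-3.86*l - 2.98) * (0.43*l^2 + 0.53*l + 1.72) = -1.6598*l^3 - 3.3272*l^2 - 8.2186*l - 5.1256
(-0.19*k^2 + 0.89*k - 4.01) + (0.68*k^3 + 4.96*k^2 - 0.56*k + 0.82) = 0.68*k^3 + 4.77*k^2 + 0.33*k - 3.19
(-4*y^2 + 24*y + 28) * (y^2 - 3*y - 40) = -4*y^4 + 36*y^3 + 116*y^2 - 1044*y - 1120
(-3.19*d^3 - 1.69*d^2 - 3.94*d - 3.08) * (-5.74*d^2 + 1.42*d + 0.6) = 18.3106*d^5 + 5.1708*d^4 + 18.3018*d^3 + 11.0704*d^2 - 6.7376*d - 1.848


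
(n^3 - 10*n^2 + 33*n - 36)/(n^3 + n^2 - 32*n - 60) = (n^3 - 10*n^2 + 33*n - 36)/(n^3 + n^2 - 32*n - 60)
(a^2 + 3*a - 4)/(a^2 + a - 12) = (a - 1)/(a - 3)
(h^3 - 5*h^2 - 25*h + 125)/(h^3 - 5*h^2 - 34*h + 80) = (h^2 - 10*h + 25)/(h^2 - 10*h + 16)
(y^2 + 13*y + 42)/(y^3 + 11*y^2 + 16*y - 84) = 1/(y - 2)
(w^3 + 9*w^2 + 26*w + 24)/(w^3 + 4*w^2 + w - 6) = (w + 4)/(w - 1)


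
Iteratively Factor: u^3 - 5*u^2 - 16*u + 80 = (u - 4)*(u^2 - u - 20) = (u - 4)*(u + 4)*(u - 5)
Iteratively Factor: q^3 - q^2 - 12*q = (q - 4)*(q^2 + 3*q) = (q - 4)*(q + 3)*(q)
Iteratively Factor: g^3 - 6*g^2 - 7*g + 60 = (g - 4)*(g^2 - 2*g - 15) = (g - 5)*(g - 4)*(g + 3)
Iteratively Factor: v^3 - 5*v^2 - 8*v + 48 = (v - 4)*(v^2 - v - 12) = (v - 4)^2*(v + 3)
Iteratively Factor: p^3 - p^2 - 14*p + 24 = (p - 2)*(p^2 + p - 12) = (p - 2)*(p + 4)*(p - 3)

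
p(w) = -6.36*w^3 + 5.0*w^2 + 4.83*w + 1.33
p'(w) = -19.08*w^2 + 10.0*w + 4.83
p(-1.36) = 20.01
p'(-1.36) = -44.06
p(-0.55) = 1.24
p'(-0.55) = -6.44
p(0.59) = 4.61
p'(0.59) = 4.09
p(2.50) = -54.72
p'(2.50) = -89.42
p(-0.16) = 0.71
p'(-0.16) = 2.74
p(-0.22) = 0.58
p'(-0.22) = 1.71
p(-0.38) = 0.57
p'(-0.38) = -1.73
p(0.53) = 4.35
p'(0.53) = 4.77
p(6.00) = -1163.45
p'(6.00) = -622.05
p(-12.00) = 11653.45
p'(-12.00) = -2862.69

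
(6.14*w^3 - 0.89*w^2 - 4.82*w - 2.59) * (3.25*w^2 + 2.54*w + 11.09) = 19.955*w^5 + 12.7031*w^4 + 50.167*w^3 - 30.5304*w^2 - 60.0324*w - 28.7231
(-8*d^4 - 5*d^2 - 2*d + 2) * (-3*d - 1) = 24*d^5 + 8*d^4 + 15*d^3 + 11*d^2 - 4*d - 2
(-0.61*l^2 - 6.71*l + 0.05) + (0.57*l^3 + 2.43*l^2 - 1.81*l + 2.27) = 0.57*l^3 + 1.82*l^2 - 8.52*l + 2.32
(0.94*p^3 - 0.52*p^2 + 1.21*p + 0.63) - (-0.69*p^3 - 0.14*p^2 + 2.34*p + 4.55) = 1.63*p^3 - 0.38*p^2 - 1.13*p - 3.92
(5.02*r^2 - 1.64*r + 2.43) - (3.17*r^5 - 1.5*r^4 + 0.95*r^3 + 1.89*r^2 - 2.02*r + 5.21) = -3.17*r^5 + 1.5*r^4 - 0.95*r^3 + 3.13*r^2 + 0.38*r - 2.78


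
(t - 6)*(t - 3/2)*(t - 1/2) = t^3 - 8*t^2 + 51*t/4 - 9/2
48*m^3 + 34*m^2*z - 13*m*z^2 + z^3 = (-8*m + z)*(-6*m + z)*(m + z)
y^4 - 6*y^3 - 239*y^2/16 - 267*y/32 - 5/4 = (y - 8)*(y + 1/4)*(y + 1/2)*(y + 5/4)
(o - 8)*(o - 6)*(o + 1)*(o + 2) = o^4 - 11*o^3 + 8*o^2 + 116*o + 96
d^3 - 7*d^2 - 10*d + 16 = (d - 8)*(d - 1)*(d + 2)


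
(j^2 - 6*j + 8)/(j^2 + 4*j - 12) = (j - 4)/(j + 6)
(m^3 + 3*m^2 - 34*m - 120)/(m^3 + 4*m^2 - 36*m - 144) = (m + 5)/(m + 6)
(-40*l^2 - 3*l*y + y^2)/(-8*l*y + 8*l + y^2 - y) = (5*l + y)/(y - 1)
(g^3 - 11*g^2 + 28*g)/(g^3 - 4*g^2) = (g - 7)/g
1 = 1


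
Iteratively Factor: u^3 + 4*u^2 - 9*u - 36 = (u + 4)*(u^2 - 9) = (u + 3)*(u + 4)*(u - 3)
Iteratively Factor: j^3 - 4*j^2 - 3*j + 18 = (j + 2)*(j^2 - 6*j + 9) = (j - 3)*(j + 2)*(j - 3)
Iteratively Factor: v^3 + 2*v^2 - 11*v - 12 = (v + 1)*(v^2 + v - 12) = (v + 1)*(v + 4)*(v - 3)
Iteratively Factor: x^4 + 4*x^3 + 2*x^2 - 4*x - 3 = (x - 1)*(x^3 + 5*x^2 + 7*x + 3) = (x - 1)*(x + 1)*(x^2 + 4*x + 3) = (x - 1)*(x + 1)*(x + 3)*(x + 1)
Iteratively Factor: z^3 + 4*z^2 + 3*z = (z + 3)*(z^2 + z) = (z + 1)*(z + 3)*(z)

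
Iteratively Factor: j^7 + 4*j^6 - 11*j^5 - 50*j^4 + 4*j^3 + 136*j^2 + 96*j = (j + 2)*(j^6 + 2*j^5 - 15*j^4 - 20*j^3 + 44*j^2 + 48*j) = j*(j + 2)*(j^5 + 2*j^4 - 15*j^3 - 20*j^2 + 44*j + 48) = j*(j - 3)*(j + 2)*(j^4 + 5*j^3 - 20*j - 16) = j*(j - 3)*(j + 2)*(j + 4)*(j^3 + j^2 - 4*j - 4) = j*(j - 3)*(j - 2)*(j + 2)*(j + 4)*(j^2 + 3*j + 2) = j*(j - 3)*(j - 2)*(j + 2)^2*(j + 4)*(j + 1)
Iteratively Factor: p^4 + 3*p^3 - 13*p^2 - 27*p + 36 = (p + 3)*(p^3 - 13*p + 12) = (p - 1)*(p + 3)*(p^2 + p - 12) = (p - 3)*(p - 1)*(p + 3)*(p + 4)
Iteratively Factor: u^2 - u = (u)*(u - 1)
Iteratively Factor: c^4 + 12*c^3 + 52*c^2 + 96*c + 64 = (c + 4)*(c^3 + 8*c^2 + 20*c + 16) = (c + 2)*(c + 4)*(c^2 + 6*c + 8) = (c + 2)^2*(c + 4)*(c + 4)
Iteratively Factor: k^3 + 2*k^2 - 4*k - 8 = (k - 2)*(k^2 + 4*k + 4) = (k - 2)*(k + 2)*(k + 2)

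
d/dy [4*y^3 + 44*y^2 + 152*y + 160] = 12*y^2 + 88*y + 152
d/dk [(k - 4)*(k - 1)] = 2*k - 5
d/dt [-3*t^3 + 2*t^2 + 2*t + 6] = -9*t^2 + 4*t + 2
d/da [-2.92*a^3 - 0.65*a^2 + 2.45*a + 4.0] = -8.76*a^2 - 1.3*a + 2.45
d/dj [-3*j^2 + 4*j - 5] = 4 - 6*j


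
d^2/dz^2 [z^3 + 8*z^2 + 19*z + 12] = 6*z + 16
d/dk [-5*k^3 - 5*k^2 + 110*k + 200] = -15*k^2 - 10*k + 110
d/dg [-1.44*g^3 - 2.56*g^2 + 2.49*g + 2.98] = -4.32*g^2 - 5.12*g + 2.49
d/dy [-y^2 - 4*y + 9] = -2*y - 4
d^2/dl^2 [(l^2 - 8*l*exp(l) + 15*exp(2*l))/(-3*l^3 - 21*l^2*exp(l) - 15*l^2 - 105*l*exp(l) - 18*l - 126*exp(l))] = (((l^2 - 8*l*exp(l) + 15*exp(2*l))*(7*l^2*exp(l) + 63*l*exp(l) + 6*l + 126*exp(l) + 10) - 4*(4*l*exp(l) - l - 15*exp(2*l) + 4*exp(l))*(7*l^2*exp(l) + 3*l^2 + 49*l*exp(l) + 10*l + 77*exp(l) + 6))*(l^3 + 7*l^2*exp(l) + 5*l^2 + 35*l*exp(l) + 6*l + 42*exp(l)) - 2*(l^2 - 8*l*exp(l) + 15*exp(2*l))*(7*l^2*exp(l) + 3*l^2 + 49*l*exp(l) + 10*l + 77*exp(l) + 6)^2 + 2*(4*l*exp(l) - 30*exp(2*l) + 8*exp(l) - 1)*(l^3 + 7*l^2*exp(l) + 5*l^2 + 35*l*exp(l) + 6*l + 42*exp(l))^2)/(3*(l^3 + 7*l^2*exp(l) + 5*l^2 + 35*l*exp(l) + 6*l + 42*exp(l))^3)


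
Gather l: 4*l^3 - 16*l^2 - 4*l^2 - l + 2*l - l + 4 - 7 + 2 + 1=4*l^3 - 20*l^2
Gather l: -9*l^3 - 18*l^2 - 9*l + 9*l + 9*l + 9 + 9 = -9*l^3 - 18*l^2 + 9*l + 18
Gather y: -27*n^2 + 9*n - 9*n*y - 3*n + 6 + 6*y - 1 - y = -27*n^2 + 6*n + y*(5 - 9*n) + 5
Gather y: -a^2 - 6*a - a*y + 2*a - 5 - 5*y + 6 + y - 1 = -a^2 - 4*a + y*(-a - 4)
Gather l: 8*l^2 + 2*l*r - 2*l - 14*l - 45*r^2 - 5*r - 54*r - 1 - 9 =8*l^2 + l*(2*r - 16) - 45*r^2 - 59*r - 10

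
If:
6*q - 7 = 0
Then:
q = 7/6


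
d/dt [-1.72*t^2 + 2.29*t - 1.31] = 2.29 - 3.44*t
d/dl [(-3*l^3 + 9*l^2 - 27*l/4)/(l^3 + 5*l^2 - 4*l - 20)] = 3*(-32*l^4 + 50*l^3 + 237*l^2 - 480*l + 180)/(4*(l^6 + 10*l^5 + 17*l^4 - 80*l^3 - 184*l^2 + 160*l + 400))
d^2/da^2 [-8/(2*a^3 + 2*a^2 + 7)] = 32*(-2*a^2*(3*a + 2)^2 + (3*a + 1)*(2*a^3 + 2*a^2 + 7))/(2*a^3 + 2*a^2 + 7)^3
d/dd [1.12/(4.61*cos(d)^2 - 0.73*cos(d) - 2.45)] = (10.3264*cos(d) - 0.8176)*sin(d)/(-4.61*cos(d)^2 + 0.73*cos(d) + 2.45)^2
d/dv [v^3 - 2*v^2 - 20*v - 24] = 3*v^2 - 4*v - 20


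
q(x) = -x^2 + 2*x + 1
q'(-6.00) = 14.00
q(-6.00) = -47.00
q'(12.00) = -22.00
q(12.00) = -119.00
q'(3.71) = -5.42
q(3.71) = -5.34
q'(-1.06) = 4.12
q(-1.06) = -2.24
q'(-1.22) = 4.44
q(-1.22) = -2.93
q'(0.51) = 0.98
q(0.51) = 1.76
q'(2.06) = -2.12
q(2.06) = 0.88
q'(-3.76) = 9.52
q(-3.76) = -20.66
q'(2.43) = -2.86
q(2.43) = -0.04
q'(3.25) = -4.50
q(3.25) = -3.06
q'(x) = 2 - 2*x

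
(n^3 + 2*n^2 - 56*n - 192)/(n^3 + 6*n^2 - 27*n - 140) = (n^2 - 2*n - 48)/(n^2 + 2*n - 35)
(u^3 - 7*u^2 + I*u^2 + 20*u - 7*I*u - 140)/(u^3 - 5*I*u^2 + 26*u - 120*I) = (u - 7)/(u - 6*I)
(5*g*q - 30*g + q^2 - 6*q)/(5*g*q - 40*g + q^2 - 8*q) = (q - 6)/(q - 8)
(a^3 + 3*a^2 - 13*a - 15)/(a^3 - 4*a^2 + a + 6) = (a + 5)/(a - 2)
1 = 1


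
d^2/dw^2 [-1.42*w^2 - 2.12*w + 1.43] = -2.84000000000000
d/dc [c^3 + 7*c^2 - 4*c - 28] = 3*c^2 + 14*c - 4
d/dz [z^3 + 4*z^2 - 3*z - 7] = 3*z^2 + 8*z - 3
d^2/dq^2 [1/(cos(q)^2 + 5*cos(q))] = (-(1 - cos(2*q))^2 + 75*cos(q)/4 - 27*cos(2*q)/2 - 15*cos(3*q)/4 + 81/2)/((cos(q) + 5)^3*cos(q)^3)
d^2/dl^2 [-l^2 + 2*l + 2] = -2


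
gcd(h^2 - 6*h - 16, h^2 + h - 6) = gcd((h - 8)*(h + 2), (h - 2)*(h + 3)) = 1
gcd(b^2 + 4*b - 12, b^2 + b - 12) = 1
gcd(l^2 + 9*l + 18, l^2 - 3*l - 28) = 1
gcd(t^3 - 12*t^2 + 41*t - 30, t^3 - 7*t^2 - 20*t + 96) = 1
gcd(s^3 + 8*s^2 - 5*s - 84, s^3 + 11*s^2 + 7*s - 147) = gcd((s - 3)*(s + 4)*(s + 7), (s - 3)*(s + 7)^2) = s^2 + 4*s - 21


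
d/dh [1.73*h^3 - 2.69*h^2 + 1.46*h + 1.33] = 5.19*h^2 - 5.38*h + 1.46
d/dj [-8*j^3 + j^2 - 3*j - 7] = -24*j^2 + 2*j - 3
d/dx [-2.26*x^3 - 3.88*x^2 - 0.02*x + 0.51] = -6.78*x^2 - 7.76*x - 0.02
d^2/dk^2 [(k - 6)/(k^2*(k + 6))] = 6*(k^3 - 6*k^2 - 84*k - 216)/(k^4*(k^3 + 18*k^2 + 108*k + 216))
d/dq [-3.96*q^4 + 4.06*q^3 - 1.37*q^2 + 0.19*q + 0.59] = -15.84*q^3 + 12.18*q^2 - 2.74*q + 0.19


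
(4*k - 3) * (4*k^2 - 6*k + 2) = 16*k^3 - 36*k^2 + 26*k - 6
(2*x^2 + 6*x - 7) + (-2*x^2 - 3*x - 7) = 3*x - 14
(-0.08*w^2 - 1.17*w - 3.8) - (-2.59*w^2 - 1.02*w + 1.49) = 2.51*w^2 - 0.15*w - 5.29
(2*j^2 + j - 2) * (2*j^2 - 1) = 4*j^4 + 2*j^3 - 6*j^2 - j + 2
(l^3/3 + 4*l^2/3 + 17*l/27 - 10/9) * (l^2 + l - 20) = l^5/3 + 5*l^4/3 - 127*l^3/27 - 733*l^2/27 - 370*l/27 + 200/9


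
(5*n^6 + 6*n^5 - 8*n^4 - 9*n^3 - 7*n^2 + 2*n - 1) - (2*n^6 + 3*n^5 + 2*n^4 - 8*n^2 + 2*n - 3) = 3*n^6 + 3*n^5 - 10*n^4 - 9*n^3 + n^2 + 2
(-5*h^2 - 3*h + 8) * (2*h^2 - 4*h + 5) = -10*h^4 + 14*h^3 + 3*h^2 - 47*h + 40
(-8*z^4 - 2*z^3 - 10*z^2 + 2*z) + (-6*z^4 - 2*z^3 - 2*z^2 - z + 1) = -14*z^4 - 4*z^3 - 12*z^2 + z + 1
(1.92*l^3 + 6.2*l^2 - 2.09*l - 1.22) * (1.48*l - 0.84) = 2.8416*l^4 + 7.5632*l^3 - 8.3012*l^2 - 0.05*l + 1.0248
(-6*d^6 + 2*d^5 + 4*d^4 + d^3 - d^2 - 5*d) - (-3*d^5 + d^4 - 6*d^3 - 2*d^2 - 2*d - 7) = -6*d^6 + 5*d^5 + 3*d^4 + 7*d^3 + d^2 - 3*d + 7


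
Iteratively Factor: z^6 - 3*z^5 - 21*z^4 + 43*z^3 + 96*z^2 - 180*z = (z - 2)*(z^5 - z^4 - 23*z^3 - 3*z^2 + 90*z) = (z - 2)^2*(z^4 + z^3 - 21*z^2 - 45*z) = z*(z - 2)^2*(z^3 + z^2 - 21*z - 45) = z*(z - 2)^2*(z + 3)*(z^2 - 2*z - 15) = z*(z - 5)*(z - 2)^2*(z + 3)*(z + 3)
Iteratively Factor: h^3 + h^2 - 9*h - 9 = (h + 3)*(h^2 - 2*h - 3) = (h - 3)*(h + 3)*(h + 1)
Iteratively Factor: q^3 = (q)*(q^2) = q^2*(q)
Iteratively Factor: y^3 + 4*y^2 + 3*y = (y)*(y^2 + 4*y + 3) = y*(y + 1)*(y + 3)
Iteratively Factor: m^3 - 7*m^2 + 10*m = (m)*(m^2 - 7*m + 10) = m*(m - 2)*(m - 5)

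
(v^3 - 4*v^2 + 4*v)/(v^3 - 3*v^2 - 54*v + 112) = v*(v - 2)/(v^2 - v - 56)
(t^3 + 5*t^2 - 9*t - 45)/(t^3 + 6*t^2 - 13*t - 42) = (t^2 + 8*t + 15)/(t^2 + 9*t + 14)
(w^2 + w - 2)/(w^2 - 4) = (w - 1)/(w - 2)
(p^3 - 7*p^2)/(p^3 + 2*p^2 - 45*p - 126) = p^2/(p^2 + 9*p + 18)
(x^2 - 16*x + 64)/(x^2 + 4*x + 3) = (x^2 - 16*x + 64)/(x^2 + 4*x + 3)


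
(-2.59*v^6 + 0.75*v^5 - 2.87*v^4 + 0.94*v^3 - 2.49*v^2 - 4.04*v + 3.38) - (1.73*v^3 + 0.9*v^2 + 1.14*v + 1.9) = -2.59*v^6 + 0.75*v^5 - 2.87*v^4 - 0.79*v^3 - 3.39*v^2 - 5.18*v + 1.48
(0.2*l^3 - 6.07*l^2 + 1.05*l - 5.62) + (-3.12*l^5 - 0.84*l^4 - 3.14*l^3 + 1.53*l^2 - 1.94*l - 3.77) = -3.12*l^5 - 0.84*l^4 - 2.94*l^3 - 4.54*l^2 - 0.89*l - 9.39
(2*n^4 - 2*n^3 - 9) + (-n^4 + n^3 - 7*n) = n^4 - n^3 - 7*n - 9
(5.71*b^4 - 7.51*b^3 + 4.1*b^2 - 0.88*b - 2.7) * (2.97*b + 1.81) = 16.9587*b^5 - 11.9696*b^4 - 1.4161*b^3 + 4.8074*b^2 - 9.6118*b - 4.887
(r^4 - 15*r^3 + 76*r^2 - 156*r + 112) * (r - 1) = r^5 - 16*r^4 + 91*r^3 - 232*r^2 + 268*r - 112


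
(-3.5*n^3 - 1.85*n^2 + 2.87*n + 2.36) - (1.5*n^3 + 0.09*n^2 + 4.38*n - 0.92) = -5.0*n^3 - 1.94*n^2 - 1.51*n + 3.28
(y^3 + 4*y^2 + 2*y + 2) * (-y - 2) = -y^4 - 6*y^3 - 10*y^2 - 6*y - 4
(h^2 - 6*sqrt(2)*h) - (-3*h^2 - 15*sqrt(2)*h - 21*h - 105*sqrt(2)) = 4*h^2 + 9*sqrt(2)*h + 21*h + 105*sqrt(2)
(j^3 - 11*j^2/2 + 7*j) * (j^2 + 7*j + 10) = j^5 + 3*j^4/2 - 43*j^3/2 - 6*j^2 + 70*j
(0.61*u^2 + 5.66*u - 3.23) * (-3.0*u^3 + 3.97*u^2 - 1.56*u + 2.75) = -1.83*u^5 - 14.5583*u^4 + 31.2086*u^3 - 19.9752*u^2 + 20.6038*u - 8.8825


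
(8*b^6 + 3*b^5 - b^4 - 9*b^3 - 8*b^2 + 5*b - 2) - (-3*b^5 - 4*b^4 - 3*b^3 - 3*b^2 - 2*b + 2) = 8*b^6 + 6*b^5 + 3*b^4 - 6*b^3 - 5*b^2 + 7*b - 4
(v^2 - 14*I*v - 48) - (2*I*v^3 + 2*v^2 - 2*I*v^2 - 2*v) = -2*I*v^3 - v^2 + 2*I*v^2 + 2*v - 14*I*v - 48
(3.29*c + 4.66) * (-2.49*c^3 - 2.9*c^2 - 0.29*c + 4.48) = -8.1921*c^4 - 21.1444*c^3 - 14.4681*c^2 + 13.3878*c + 20.8768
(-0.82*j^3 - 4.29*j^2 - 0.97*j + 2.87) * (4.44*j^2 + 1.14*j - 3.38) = -3.6408*j^5 - 19.9824*j^4 - 6.4258*j^3 + 26.1372*j^2 + 6.5504*j - 9.7006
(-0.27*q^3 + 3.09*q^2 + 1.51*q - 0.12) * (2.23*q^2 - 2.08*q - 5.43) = -0.6021*q^5 + 7.4523*q^4 - 1.5938*q^3 - 20.1871*q^2 - 7.9497*q + 0.6516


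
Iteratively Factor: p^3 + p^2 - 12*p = (p + 4)*(p^2 - 3*p) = (p - 3)*(p + 4)*(p)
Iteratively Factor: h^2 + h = (h + 1)*(h)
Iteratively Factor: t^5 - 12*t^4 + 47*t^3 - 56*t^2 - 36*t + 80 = (t - 2)*(t^4 - 10*t^3 + 27*t^2 - 2*t - 40) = (t - 2)*(t + 1)*(t^3 - 11*t^2 + 38*t - 40) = (t - 5)*(t - 2)*(t + 1)*(t^2 - 6*t + 8) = (t - 5)*(t - 2)^2*(t + 1)*(t - 4)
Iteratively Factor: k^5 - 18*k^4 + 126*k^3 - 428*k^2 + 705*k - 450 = (k - 2)*(k^4 - 16*k^3 + 94*k^2 - 240*k + 225) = (k - 5)*(k - 2)*(k^3 - 11*k^2 + 39*k - 45) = (k - 5)*(k - 3)*(k - 2)*(k^2 - 8*k + 15) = (k - 5)^2*(k - 3)*(k - 2)*(k - 3)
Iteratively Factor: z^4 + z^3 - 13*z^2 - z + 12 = (z + 4)*(z^3 - 3*z^2 - z + 3) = (z + 1)*(z + 4)*(z^2 - 4*z + 3) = (z - 3)*(z + 1)*(z + 4)*(z - 1)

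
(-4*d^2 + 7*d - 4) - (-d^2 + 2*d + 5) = -3*d^2 + 5*d - 9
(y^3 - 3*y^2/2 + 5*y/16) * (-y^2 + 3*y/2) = -y^5 + 3*y^4 - 41*y^3/16 + 15*y^2/32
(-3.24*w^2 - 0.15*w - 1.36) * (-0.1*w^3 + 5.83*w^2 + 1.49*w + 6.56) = 0.324*w^5 - 18.8742*w^4 - 5.5661*w^3 - 29.4067*w^2 - 3.0104*w - 8.9216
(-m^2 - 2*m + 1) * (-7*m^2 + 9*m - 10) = 7*m^4 + 5*m^3 - 15*m^2 + 29*m - 10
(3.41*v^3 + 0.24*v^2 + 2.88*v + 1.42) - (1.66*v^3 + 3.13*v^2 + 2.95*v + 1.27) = 1.75*v^3 - 2.89*v^2 - 0.0700000000000003*v + 0.15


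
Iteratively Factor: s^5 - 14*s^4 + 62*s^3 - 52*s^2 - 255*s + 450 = (s - 3)*(s^4 - 11*s^3 + 29*s^2 + 35*s - 150) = (s - 3)*(s + 2)*(s^3 - 13*s^2 + 55*s - 75) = (s - 5)*(s - 3)*(s + 2)*(s^2 - 8*s + 15) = (s - 5)^2*(s - 3)*(s + 2)*(s - 3)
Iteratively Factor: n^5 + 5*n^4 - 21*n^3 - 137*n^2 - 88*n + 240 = (n + 3)*(n^4 + 2*n^3 - 27*n^2 - 56*n + 80) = (n - 1)*(n + 3)*(n^3 + 3*n^2 - 24*n - 80) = (n - 1)*(n + 3)*(n + 4)*(n^2 - n - 20) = (n - 1)*(n + 3)*(n + 4)^2*(n - 5)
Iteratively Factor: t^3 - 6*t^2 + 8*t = (t)*(t^2 - 6*t + 8) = t*(t - 2)*(t - 4)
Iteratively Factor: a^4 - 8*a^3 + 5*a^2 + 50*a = (a - 5)*(a^3 - 3*a^2 - 10*a) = (a - 5)^2*(a^2 + 2*a) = (a - 5)^2*(a + 2)*(a)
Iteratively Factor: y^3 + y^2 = (y + 1)*(y^2) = y*(y + 1)*(y)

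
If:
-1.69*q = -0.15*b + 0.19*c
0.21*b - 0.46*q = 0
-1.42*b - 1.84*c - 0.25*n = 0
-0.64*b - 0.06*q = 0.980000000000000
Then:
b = -1.47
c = 4.80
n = -27.01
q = -0.67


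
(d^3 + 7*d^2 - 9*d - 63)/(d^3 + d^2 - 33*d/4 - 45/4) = 4*(d^2 + 10*d + 21)/(4*d^2 + 16*d + 15)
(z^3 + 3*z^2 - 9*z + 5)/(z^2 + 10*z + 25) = (z^2 - 2*z + 1)/(z + 5)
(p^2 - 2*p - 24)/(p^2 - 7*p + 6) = (p + 4)/(p - 1)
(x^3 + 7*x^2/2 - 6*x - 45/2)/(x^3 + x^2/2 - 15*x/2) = (x + 3)/x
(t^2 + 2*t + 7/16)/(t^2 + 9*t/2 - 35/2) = (16*t^2 + 32*t + 7)/(8*(2*t^2 + 9*t - 35))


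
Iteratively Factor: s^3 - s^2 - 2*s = (s + 1)*(s^2 - 2*s) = s*(s + 1)*(s - 2)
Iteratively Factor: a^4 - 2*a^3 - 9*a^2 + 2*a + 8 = (a + 2)*(a^3 - 4*a^2 - a + 4) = (a + 1)*(a + 2)*(a^2 - 5*a + 4) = (a - 4)*(a + 1)*(a + 2)*(a - 1)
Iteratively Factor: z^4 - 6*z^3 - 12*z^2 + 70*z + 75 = (z - 5)*(z^3 - z^2 - 17*z - 15) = (z - 5)*(z + 3)*(z^2 - 4*z - 5) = (z - 5)*(z + 1)*(z + 3)*(z - 5)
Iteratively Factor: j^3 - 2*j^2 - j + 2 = (j - 1)*(j^2 - j - 2) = (j - 1)*(j + 1)*(j - 2)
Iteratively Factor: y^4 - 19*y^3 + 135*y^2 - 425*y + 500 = (y - 5)*(y^3 - 14*y^2 + 65*y - 100) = (y - 5)*(y - 4)*(y^2 - 10*y + 25) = (y - 5)^2*(y - 4)*(y - 5)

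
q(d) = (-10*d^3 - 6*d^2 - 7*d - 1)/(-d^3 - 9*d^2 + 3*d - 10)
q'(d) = (-30*d^2 - 12*d - 7)/(-d^3 - 9*d^2 + 3*d - 10) + (3*d^2 + 18*d - 3)*(-10*d^3 - 6*d^2 - 7*d - 1)/(-d^3 - 9*d^2 + 3*d - 10)^2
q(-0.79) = -0.33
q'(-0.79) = 0.64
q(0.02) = 0.11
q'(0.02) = 0.76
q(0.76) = 1.06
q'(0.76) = 1.52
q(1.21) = 1.69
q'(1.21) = 1.24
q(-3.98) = -5.54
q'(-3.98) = 2.80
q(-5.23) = -10.11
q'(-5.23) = 4.75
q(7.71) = 5.10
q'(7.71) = 0.29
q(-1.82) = -1.33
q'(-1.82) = 1.28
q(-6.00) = -14.60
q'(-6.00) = 7.14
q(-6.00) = -14.60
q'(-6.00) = 7.14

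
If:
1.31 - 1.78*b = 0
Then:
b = 0.74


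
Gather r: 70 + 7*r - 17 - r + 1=6*r + 54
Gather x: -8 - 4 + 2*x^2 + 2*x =2*x^2 + 2*x - 12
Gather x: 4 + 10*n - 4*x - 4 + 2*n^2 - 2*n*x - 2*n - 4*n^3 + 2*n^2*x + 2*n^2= -4*n^3 + 4*n^2 + 8*n + x*(2*n^2 - 2*n - 4)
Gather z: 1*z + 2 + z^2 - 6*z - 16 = z^2 - 5*z - 14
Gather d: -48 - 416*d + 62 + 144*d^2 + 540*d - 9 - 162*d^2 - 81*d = -18*d^2 + 43*d + 5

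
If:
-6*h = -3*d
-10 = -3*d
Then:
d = 10/3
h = 5/3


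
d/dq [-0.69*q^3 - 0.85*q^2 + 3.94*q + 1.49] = -2.07*q^2 - 1.7*q + 3.94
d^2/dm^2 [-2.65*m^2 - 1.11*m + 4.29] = -5.30000000000000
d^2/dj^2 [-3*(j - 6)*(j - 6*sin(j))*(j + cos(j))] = -18*j^2*sin(j) + 3*j^2*cos(j) + 120*j*sin(j) - 36*j*sin(2*j) + 54*j*cos(j) - 18*j + 216*sin(2*j) - 222*cos(j) + 36*cos(2*j) + 36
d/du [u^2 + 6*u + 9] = 2*u + 6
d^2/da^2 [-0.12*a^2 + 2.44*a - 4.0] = -0.240000000000000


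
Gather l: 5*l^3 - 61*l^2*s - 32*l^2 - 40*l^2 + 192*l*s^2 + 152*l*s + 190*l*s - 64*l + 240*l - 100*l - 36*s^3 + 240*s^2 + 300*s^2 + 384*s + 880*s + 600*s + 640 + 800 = 5*l^3 + l^2*(-61*s - 72) + l*(192*s^2 + 342*s + 76) - 36*s^3 + 540*s^2 + 1864*s + 1440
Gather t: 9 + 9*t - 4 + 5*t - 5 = 14*t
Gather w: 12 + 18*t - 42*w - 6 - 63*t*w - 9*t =9*t + w*(-63*t - 42) + 6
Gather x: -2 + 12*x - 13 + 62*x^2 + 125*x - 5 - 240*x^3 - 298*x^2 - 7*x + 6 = -240*x^3 - 236*x^2 + 130*x - 14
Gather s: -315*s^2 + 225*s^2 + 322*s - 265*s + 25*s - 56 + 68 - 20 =-90*s^2 + 82*s - 8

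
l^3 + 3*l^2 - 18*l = l*(l - 3)*(l + 6)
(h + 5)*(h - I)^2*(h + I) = h^4 + 5*h^3 - I*h^3 + h^2 - 5*I*h^2 + 5*h - I*h - 5*I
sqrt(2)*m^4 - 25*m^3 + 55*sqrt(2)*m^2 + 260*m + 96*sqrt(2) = (m - 8*sqrt(2))*(m - 6*sqrt(2))*(m + sqrt(2))*(sqrt(2)*m + 1)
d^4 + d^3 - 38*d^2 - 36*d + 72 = (d - 6)*(d - 1)*(d + 2)*(d + 6)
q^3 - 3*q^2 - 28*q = q*(q - 7)*(q + 4)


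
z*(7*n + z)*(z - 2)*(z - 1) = 7*n*z^3 - 21*n*z^2 + 14*n*z + z^4 - 3*z^3 + 2*z^2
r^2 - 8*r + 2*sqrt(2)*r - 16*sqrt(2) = (r - 8)*(r + 2*sqrt(2))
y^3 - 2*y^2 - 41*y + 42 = (y - 7)*(y - 1)*(y + 6)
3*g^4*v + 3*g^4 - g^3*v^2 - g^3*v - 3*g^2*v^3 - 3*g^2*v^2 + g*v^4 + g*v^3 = (-3*g + v)*(-g + v)*(g + v)*(g*v + g)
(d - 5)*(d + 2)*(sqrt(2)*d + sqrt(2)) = sqrt(2)*d^3 - 2*sqrt(2)*d^2 - 13*sqrt(2)*d - 10*sqrt(2)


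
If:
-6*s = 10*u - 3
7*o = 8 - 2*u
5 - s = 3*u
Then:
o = 5/28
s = -41/8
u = 27/8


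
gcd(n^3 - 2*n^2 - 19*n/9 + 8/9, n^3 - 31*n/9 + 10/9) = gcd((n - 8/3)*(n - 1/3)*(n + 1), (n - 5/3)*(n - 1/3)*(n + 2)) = n - 1/3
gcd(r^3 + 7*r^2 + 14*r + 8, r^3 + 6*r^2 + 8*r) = r^2 + 6*r + 8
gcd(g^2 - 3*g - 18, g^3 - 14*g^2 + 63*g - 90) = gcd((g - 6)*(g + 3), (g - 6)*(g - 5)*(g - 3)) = g - 6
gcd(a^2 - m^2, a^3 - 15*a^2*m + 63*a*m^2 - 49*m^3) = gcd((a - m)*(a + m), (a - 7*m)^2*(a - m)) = a - m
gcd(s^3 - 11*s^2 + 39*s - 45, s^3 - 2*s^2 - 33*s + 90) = s^2 - 8*s + 15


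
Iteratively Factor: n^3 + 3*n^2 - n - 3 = (n - 1)*(n^2 + 4*n + 3) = (n - 1)*(n + 3)*(n + 1)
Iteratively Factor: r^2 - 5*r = (r - 5)*(r)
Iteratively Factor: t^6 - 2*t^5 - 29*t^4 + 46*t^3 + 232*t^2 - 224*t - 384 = (t - 4)*(t^5 + 2*t^4 - 21*t^3 - 38*t^2 + 80*t + 96) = (t - 4)*(t + 1)*(t^4 + t^3 - 22*t^2 - 16*t + 96) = (t - 4)*(t + 1)*(t + 4)*(t^3 - 3*t^2 - 10*t + 24) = (t - 4)*(t - 2)*(t + 1)*(t + 4)*(t^2 - t - 12) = (t - 4)^2*(t - 2)*(t + 1)*(t + 4)*(t + 3)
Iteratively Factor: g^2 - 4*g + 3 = (g - 1)*(g - 3)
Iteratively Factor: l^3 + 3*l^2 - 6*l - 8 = (l + 1)*(l^2 + 2*l - 8) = (l - 2)*(l + 1)*(l + 4)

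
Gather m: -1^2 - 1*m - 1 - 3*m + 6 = 4 - 4*m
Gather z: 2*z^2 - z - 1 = 2*z^2 - z - 1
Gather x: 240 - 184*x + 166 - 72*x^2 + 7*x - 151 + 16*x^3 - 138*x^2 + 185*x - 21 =16*x^3 - 210*x^2 + 8*x + 234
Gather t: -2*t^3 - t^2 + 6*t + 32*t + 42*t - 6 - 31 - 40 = -2*t^3 - t^2 + 80*t - 77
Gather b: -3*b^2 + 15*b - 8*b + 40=-3*b^2 + 7*b + 40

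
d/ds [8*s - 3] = 8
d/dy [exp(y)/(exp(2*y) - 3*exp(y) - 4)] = (-exp(2*y) - 4)*exp(y)/(exp(4*y) - 6*exp(3*y) + exp(2*y) + 24*exp(y) + 16)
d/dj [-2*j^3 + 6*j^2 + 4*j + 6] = -6*j^2 + 12*j + 4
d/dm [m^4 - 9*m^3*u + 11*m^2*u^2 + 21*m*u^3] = 4*m^3 - 27*m^2*u + 22*m*u^2 + 21*u^3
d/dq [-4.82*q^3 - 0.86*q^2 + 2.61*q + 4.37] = -14.46*q^2 - 1.72*q + 2.61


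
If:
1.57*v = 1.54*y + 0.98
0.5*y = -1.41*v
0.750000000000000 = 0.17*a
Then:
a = 4.41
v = 0.17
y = -0.47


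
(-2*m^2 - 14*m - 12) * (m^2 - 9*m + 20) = -2*m^4 + 4*m^3 + 74*m^2 - 172*m - 240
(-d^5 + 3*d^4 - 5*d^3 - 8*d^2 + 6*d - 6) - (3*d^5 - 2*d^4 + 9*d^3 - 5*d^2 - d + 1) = -4*d^5 + 5*d^4 - 14*d^3 - 3*d^2 + 7*d - 7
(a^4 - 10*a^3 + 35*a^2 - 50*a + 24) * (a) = a^5 - 10*a^4 + 35*a^3 - 50*a^2 + 24*a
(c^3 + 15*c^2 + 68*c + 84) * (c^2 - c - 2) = c^5 + 14*c^4 + 51*c^3 - 14*c^2 - 220*c - 168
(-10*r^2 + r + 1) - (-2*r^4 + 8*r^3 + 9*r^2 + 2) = 2*r^4 - 8*r^3 - 19*r^2 + r - 1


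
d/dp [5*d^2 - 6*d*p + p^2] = -6*d + 2*p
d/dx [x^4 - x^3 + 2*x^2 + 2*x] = 4*x^3 - 3*x^2 + 4*x + 2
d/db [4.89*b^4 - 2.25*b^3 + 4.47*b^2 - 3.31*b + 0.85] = 19.56*b^3 - 6.75*b^2 + 8.94*b - 3.31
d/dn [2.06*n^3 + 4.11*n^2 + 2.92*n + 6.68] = 6.18*n^2 + 8.22*n + 2.92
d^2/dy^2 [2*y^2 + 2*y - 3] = 4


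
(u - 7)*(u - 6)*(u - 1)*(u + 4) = u^4 - 10*u^3 - u^2 + 178*u - 168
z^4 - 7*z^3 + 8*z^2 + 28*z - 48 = (z - 4)*(z - 3)*(z - 2)*(z + 2)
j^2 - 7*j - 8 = (j - 8)*(j + 1)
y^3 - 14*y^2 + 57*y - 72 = (y - 8)*(y - 3)^2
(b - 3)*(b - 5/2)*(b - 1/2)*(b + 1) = b^4 - 5*b^3 + 17*b^2/4 + 13*b/2 - 15/4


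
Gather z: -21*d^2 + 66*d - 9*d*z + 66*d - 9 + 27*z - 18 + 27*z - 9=-21*d^2 + 132*d + z*(54 - 9*d) - 36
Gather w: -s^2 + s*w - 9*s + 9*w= -s^2 - 9*s + w*(s + 9)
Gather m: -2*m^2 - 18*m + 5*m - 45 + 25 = -2*m^2 - 13*m - 20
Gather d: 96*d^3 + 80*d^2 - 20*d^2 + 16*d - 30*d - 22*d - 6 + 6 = 96*d^3 + 60*d^2 - 36*d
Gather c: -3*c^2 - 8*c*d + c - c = -3*c^2 - 8*c*d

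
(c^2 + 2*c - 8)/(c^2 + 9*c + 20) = (c - 2)/(c + 5)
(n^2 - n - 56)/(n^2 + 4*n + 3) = (n^2 - n - 56)/(n^2 + 4*n + 3)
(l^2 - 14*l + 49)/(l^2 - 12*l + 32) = (l^2 - 14*l + 49)/(l^2 - 12*l + 32)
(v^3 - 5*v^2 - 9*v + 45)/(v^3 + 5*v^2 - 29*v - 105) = (v - 3)/(v + 7)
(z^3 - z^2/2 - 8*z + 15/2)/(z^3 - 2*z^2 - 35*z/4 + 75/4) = 2*(z - 1)/(2*z - 5)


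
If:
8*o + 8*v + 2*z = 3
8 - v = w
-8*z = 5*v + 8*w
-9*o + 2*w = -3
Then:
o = 513/251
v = 76/251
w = 1932/251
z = -3959/502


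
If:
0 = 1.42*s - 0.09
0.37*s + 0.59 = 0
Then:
No Solution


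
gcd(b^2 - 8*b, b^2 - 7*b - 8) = b - 8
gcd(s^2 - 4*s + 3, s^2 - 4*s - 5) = 1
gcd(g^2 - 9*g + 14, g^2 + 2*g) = 1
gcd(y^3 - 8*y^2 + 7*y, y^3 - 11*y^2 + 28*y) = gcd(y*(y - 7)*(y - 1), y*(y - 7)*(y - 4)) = y^2 - 7*y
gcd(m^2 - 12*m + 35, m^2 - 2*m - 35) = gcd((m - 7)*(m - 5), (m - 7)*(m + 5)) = m - 7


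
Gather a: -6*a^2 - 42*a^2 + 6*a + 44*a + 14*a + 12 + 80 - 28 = -48*a^2 + 64*a + 64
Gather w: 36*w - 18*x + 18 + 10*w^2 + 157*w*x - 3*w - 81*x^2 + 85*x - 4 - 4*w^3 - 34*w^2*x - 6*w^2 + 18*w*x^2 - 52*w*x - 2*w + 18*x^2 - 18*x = -4*w^3 + w^2*(4 - 34*x) + w*(18*x^2 + 105*x + 31) - 63*x^2 + 49*x + 14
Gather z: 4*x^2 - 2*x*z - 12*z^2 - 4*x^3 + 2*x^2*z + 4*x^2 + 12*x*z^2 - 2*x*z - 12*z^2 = -4*x^3 + 8*x^2 + z^2*(12*x - 24) + z*(2*x^2 - 4*x)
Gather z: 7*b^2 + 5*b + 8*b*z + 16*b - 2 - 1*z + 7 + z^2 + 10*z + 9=7*b^2 + 21*b + z^2 + z*(8*b + 9) + 14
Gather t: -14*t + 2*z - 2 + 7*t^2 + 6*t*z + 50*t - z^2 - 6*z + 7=7*t^2 + t*(6*z + 36) - z^2 - 4*z + 5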